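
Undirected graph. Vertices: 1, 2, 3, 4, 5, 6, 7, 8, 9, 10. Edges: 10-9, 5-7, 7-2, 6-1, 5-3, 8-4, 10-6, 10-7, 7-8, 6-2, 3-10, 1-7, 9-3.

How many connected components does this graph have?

1

From 1: component {1, 2, 3, 4, 5, 6, 7, 8, 9, 10}.
That's 1 component.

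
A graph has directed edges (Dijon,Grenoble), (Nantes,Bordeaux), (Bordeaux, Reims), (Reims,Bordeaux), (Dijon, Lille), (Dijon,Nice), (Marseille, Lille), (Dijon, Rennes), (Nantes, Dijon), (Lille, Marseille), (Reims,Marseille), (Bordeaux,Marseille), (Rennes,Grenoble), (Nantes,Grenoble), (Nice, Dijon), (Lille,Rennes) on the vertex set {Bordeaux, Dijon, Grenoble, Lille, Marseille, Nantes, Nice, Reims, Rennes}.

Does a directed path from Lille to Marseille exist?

Yes

Explore from Lille.
Distance 1: reach Marseille, Rennes.
Found Marseille.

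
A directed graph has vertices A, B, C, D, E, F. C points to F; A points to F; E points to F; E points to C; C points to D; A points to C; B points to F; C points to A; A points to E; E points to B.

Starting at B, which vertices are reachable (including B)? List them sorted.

B, F

Start at B.
Its neighbours: F.
Nothing further is reachable.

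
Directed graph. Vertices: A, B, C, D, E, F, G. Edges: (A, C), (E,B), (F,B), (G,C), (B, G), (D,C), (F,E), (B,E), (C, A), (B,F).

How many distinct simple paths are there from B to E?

2

B→E
B→F→E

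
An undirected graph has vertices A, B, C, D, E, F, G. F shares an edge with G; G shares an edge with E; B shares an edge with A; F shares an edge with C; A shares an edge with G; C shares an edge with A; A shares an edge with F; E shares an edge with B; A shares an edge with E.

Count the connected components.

2

From A: component {A, B, C, E, F, G}.
From D: component {D}.
That's 2 components.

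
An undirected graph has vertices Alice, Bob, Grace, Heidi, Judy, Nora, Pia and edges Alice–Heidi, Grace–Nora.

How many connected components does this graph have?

5

From Alice: component {Alice, Heidi}.
From Bob: component {Bob}.
From Grace: component {Grace, Nora}.
From Judy: component {Judy}.
From Pia: component {Pia}.
That's 5 components.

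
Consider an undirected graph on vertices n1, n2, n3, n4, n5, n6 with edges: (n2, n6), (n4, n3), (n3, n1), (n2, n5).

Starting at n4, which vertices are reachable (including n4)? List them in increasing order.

Start at n4.
Its neighbours: n3.
Then their neighbours: n1.
Nothing further is reachable.

n1, n3, n4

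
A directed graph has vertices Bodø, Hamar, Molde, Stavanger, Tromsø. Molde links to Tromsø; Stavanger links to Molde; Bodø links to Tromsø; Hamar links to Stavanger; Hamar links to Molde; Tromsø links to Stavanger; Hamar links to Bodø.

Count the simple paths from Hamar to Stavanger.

3

Hamar→Bodø→Tromsø→Stavanger
Hamar→Molde→Tromsø→Stavanger
Hamar→Stavanger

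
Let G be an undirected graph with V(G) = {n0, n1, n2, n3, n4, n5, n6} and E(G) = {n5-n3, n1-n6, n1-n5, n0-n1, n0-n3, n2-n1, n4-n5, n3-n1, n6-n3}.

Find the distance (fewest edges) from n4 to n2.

3

Distance 0: n4.
Distance 1: n5.
Distance 2: n1, n3.
Distance 3: n0, n2, n6 — contains n2.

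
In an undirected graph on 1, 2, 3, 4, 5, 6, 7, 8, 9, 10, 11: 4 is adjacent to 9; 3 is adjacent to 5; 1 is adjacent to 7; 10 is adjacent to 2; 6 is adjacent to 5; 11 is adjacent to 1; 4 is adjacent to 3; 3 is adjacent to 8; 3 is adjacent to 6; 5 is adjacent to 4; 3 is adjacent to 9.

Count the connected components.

From 1: component {1, 7, 11}.
From 2: component {2, 10}.
From 3: component {3, 4, 5, 6, 8, 9}.
That's 3 components.

3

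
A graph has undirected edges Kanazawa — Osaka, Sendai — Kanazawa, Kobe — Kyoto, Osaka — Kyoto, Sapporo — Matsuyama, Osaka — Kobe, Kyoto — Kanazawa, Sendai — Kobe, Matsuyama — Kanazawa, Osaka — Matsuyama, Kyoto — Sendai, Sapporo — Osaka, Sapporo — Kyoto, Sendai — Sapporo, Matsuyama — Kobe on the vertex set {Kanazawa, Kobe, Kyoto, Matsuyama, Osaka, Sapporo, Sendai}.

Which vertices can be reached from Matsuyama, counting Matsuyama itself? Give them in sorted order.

Kanazawa, Kobe, Kyoto, Matsuyama, Osaka, Sapporo, Sendai

Start at Matsuyama.
Its neighbours: Kanazawa, Kobe, Osaka, Sapporo.
Then their neighbours: Kyoto, Sendai.
Every vertex is now reached.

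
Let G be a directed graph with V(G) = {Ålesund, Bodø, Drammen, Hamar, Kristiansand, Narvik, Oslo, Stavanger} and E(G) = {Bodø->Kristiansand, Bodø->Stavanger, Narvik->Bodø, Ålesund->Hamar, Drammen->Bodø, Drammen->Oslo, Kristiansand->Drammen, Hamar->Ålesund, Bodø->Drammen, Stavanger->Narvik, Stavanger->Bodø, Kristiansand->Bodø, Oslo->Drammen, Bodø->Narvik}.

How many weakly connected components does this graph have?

2

From Ålesund: component {Ålesund, Hamar}.
From Bodø: component {Bodø, Drammen, Kristiansand, Narvik, Oslo, Stavanger}.
That's 2 components.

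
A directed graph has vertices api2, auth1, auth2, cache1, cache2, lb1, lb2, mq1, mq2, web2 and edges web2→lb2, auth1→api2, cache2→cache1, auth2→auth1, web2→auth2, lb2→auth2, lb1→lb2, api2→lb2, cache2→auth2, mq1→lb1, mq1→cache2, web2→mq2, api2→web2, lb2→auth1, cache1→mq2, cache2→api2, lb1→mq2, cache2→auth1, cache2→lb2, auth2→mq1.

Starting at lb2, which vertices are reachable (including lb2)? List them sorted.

api2, auth1, auth2, cache1, cache2, lb1, lb2, mq1, mq2, web2

Start at lb2.
Its neighbours: auth1, auth2.
Then their neighbours: api2, mq1.
Then next layer: cache2, lb1, web2.
Then next layer: cache1, mq2.
Every vertex is now reached.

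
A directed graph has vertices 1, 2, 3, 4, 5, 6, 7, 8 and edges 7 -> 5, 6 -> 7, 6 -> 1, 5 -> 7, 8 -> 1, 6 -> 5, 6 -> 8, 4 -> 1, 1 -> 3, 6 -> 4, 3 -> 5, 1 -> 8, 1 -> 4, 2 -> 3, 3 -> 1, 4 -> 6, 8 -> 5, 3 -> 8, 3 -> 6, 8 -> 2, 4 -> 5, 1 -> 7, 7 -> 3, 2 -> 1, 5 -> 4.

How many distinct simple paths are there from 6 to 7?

6→1→3→5→7
6→1→3→8→5→7
6→1→4→5→7
6→1→7
6→1→8→2→3→5→7
6→1→8→5→7
6→4→1→3→5→7
6→4→1→3→8→5→7
... and 19 more.

27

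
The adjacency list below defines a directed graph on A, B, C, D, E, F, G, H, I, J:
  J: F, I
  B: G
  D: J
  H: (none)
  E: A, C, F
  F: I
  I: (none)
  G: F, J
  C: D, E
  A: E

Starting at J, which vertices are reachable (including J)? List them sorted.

Start at J.
Its neighbours: F, I.
Nothing further is reachable.

F, I, J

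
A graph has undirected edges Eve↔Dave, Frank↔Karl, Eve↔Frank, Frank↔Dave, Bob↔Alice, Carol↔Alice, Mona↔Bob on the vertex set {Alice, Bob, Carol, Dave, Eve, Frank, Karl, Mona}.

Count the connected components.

From Alice: component {Alice, Bob, Carol, Mona}.
From Dave: component {Dave, Eve, Frank, Karl}.
That's 2 components.

2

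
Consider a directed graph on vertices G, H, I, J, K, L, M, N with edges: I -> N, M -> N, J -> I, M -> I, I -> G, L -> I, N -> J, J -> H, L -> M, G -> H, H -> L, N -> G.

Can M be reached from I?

Yes

Explore from I.
Distance 1: reach G, N.
Distance 2: reach H, J.
Distance 3: reach L.
Distance 4: reach M.
Found M.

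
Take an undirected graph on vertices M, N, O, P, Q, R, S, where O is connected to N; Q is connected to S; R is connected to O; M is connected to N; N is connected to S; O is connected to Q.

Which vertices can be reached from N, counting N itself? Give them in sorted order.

M, N, O, Q, R, S

Start at N.
Its neighbours: M, O, S.
Then their neighbours: Q, R.
Nothing further is reachable.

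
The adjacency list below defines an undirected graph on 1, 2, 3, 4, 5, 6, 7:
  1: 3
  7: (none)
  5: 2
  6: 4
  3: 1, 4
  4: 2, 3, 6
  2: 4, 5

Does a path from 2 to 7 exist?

Explore from 2.
Distance 1: reach 4, 5.
Distance 2: reach 3, 6.
Distance 3: reach 1.
The search is exhausted without reaching 7; it lies in a different component.

No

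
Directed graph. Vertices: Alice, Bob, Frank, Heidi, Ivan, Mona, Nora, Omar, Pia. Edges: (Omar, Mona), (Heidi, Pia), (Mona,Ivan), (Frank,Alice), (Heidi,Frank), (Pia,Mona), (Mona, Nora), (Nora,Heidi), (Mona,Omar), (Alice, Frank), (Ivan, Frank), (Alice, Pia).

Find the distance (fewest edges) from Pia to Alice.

Distance 0: Pia.
Distance 1: Mona.
Distance 2: Ivan, Nora, Omar.
Distance 3: Frank, Heidi.
Distance 4: Alice — contains Alice.

4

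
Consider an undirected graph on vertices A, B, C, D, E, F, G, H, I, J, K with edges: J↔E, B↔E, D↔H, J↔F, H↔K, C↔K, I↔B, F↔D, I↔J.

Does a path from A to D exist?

A has no edges, so nothing is reachable from it.

No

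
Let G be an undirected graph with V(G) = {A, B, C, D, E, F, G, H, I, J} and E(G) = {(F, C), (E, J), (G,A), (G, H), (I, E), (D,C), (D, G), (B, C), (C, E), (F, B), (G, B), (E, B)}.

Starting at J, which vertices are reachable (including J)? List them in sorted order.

A, B, C, D, E, F, G, H, I, J

Start at J.
Its neighbours: E.
Then their neighbours: B, C, I.
Then next layer: D, F, G.
Then next layer: A, H.
Every vertex is now reached.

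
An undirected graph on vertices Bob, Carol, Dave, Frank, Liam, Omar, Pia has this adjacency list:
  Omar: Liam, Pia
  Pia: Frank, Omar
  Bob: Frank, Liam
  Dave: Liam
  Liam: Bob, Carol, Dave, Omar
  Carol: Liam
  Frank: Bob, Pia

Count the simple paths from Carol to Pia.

2

Carol–Liam–Bob–Frank–Pia
Carol–Liam–Omar–Pia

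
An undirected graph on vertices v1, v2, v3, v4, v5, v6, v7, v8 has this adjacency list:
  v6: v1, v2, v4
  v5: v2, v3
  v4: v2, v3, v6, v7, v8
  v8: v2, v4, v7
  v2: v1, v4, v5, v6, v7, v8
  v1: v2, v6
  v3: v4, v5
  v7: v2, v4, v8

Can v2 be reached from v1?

Yes

Explore from v1.
Distance 1: reach v2, v6.
Found v2.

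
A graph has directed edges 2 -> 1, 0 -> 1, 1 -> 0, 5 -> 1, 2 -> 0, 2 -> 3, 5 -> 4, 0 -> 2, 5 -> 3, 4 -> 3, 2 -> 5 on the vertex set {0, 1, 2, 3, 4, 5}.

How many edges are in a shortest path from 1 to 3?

Distance 0: 1.
Distance 1: 0.
Distance 2: 2.
Distance 3: 3, 5 — contains 3.

3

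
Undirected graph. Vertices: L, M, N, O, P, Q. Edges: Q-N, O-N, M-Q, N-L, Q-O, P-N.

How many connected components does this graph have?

From L: component {L, M, N, O, P, Q}.
That's 1 component.

1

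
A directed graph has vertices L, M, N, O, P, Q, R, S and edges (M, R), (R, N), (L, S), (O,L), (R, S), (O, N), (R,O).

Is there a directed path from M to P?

No

Explore from M.
Distance 1: reach R.
Distance 2: reach N, O, S.
Distance 3: reach L.
The search from M is exhausted; no directed path reaches P.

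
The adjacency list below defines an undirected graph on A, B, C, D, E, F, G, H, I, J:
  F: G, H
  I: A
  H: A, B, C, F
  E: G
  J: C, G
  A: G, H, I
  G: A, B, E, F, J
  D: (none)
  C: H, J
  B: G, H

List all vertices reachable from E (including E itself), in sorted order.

Start at E.
Its neighbours: G.
Then their neighbours: A, B, F, J.
Then next layer: C, H, I.
Nothing further is reachable.

A, B, C, E, F, G, H, I, J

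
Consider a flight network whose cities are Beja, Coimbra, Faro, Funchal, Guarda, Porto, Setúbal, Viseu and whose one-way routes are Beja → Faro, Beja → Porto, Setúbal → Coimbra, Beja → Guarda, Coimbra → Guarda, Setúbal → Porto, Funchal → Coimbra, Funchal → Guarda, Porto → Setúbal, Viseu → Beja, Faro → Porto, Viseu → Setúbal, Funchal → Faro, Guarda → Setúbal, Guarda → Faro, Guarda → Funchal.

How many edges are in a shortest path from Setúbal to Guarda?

2

Distance 0: Setúbal.
Distance 1: Coimbra, Porto.
Distance 2: Guarda — contains Guarda.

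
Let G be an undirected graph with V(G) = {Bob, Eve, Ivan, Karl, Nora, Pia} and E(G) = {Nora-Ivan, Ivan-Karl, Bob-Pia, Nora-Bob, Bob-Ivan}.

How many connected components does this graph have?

2

From Bob: component {Bob, Ivan, Karl, Nora, Pia}.
From Eve: component {Eve}.
That's 2 components.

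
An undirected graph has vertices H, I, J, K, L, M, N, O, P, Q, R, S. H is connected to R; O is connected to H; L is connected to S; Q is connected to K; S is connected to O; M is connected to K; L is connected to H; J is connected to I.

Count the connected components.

From H: component {H, L, O, R, S}.
From I: component {I, J}.
From K: component {K, M, Q}.
From N: component {N}.
From P: component {P}.
That's 5 components.

5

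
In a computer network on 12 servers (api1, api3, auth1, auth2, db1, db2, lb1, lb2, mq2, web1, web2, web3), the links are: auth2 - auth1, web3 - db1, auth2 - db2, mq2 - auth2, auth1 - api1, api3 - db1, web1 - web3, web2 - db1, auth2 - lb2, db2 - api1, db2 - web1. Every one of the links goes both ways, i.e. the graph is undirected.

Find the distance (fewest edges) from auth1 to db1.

5

Distance 0: auth1.
Distance 1: api1, auth2.
Distance 2: db2, lb2, mq2.
Distance 3: web1.
Distance 4: web3.
Distance 5: db1 — contains db1.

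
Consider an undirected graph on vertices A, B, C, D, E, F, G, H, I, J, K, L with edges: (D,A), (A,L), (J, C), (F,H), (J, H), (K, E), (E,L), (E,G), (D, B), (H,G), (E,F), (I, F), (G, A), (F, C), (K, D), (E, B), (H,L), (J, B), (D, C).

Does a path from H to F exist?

Yes

Explore from H.
Distance 1: reach F, G, J, L.
Found F.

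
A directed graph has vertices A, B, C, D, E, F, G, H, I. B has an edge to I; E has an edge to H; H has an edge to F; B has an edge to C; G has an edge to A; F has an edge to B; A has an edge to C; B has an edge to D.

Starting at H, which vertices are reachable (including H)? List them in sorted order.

B, C, D, F, H, I

Start at H.
Its neighbours: F.
Then their neighbours: B.
Then next layer: C, D, I.
Nothing further is reachable.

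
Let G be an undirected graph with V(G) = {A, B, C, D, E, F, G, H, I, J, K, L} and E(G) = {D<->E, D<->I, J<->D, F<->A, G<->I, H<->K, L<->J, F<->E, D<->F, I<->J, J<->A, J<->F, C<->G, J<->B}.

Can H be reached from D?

Explore from D.
Distance 1: reach E, F, I, J.
Distance 2: reach A, B, G, L.
Distance 3: reach C.
The search is exhausted without reaching H; it lies in a different component.

No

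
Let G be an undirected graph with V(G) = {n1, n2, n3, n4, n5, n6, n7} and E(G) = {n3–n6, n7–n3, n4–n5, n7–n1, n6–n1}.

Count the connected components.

3

From n1: component {n1, n3, n6, n7}.
From n2: component {n2}.
From n4: component {n4, n5}.
That's 3 components.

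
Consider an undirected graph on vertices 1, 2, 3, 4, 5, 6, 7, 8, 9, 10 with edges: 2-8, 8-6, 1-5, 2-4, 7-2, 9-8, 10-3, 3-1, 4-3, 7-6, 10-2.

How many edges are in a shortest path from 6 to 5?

Distance 0: 6.
Distance 1: 7, 8.
Distance 2: 2, 9.
Distance 3: 4, 10.
Distance 4: 3.
Distance 5: 1.
Distance 6: 5 — contains 5.

6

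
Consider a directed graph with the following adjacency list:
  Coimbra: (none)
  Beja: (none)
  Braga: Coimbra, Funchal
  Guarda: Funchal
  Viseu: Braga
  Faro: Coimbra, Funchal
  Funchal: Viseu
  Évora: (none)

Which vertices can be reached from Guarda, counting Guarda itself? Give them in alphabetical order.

Braga, Coimbra, Funchal, Guarda, Viseu

Start at Guarda.
Its neighbours: Funchal.
Then their neighbours: Viseu.
Then next layer: Braga.
Then next layer: Coimbra.
Nothing further is reachable.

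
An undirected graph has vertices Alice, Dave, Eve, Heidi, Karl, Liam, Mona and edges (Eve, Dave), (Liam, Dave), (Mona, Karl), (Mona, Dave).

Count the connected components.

3

From Alice: component {Alice}.
From Dave: component {Dave, Eve, Karl, Liam, Mona}.
From Heidi: component {Heidi}.
That's 3 components.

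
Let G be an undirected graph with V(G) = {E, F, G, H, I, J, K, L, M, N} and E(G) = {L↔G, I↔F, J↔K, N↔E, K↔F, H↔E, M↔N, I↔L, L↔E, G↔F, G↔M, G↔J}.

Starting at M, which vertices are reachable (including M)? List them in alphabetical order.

Start at M.
Its neighbours: G, N.
Then their neighbours: E, F, J, L.
Then next layer: H, I, K.
Every vertex is now reached.

E, F, G, H, I, J, K, L, M, N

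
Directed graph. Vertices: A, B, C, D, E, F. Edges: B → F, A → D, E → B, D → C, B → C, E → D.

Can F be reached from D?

No

Explore from D.
Distance 1: reach C.
The search from D is exhausted; no directed path reaches F.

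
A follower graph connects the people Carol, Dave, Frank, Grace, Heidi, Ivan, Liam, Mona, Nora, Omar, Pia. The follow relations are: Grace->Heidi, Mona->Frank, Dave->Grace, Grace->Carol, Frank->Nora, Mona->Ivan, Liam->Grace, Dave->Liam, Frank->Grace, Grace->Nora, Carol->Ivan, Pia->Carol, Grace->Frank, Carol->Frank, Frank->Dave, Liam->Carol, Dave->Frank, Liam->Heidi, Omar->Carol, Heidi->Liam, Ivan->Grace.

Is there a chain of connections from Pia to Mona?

Explore from Pia.
Distance 1: reach Carol.
Distance 2: reach Frank, Ivan.
Distance 3: reach Dave, Grace, Nora.
Distance 4: reach Heidi, Liam.
The search from Pia is exhausted; no directed path reaches Mona.

No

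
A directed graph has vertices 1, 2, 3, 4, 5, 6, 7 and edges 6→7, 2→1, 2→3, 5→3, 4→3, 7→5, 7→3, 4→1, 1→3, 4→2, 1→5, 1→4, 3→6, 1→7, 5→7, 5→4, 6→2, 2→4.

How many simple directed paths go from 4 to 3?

12

4→1→3
4→1→5→3
4→1→5→7→3
4→1→7→3
4→1→7→5→3
4→2→1→3
4→2→1→5→3
4→2→1→5→7→3
4→2→1→7→3
4→2→1→7→5→3
4→2→3
4→3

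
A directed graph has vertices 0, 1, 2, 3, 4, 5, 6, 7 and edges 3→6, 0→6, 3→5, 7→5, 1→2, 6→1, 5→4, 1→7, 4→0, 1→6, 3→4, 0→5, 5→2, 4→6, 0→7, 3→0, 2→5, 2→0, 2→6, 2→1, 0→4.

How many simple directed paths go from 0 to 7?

0→4→6→1→7
0→5→2→1→7
0→5→2→6→1→7
0→5→4→6→1→7
0→6→1→7
0→7

6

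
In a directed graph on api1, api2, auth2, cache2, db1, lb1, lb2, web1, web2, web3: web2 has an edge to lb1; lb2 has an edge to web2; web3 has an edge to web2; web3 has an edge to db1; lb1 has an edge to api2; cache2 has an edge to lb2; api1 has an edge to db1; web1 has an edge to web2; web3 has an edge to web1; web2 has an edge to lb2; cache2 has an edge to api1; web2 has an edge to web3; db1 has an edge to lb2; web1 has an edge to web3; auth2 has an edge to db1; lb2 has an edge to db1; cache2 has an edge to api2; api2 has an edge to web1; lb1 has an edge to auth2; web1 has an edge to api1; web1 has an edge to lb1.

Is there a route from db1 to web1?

Explore from db1.
Distance 1: reach lb2.
Distance 2: reach web2.
Distance 3: reach lb1, web3.
Distance 4: reach api2, auth2, web1.
Found web1.

Yes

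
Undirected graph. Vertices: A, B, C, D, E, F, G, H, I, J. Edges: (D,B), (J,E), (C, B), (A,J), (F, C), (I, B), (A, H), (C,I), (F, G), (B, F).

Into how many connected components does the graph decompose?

2

From A: component {A, E, H, J}.
From B: component {B, C, D, F, G, I}.
That's 2 components.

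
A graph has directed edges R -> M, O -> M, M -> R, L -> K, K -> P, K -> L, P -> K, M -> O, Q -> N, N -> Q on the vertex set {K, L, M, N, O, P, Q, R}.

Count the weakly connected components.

3

From K: component {K, L, P}.
From M: component {M, O, R}.
From N: component {N, Q}.
That's 3 components.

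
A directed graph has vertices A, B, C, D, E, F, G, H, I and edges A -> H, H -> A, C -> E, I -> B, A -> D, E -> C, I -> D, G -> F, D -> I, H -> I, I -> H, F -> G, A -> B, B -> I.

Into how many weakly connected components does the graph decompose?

3

From A: component {A, B, D, H, I}.
From C: component {C, E}.
From F: component {F, G}.
That's 3 components.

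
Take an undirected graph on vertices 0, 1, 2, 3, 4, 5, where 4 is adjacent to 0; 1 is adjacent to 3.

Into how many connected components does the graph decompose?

4

From 0: component {0, 4}.
From 1: component {1, 3}.
From 2: component {2}.
From 5: component {5}.
That's 4 components.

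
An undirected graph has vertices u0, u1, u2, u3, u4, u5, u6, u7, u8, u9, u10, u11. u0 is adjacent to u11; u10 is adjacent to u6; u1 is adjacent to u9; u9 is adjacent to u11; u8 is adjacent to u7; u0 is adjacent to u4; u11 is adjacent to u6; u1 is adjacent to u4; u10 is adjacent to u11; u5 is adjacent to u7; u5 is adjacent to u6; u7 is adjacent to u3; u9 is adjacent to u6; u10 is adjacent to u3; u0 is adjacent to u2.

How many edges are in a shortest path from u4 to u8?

Distance 0: u4.
Distance 1: u0, u1.
Distance 2: u2, u9, u11.
Distance 3: u6, u10.
Distance 4: u3, u5.
Distance 5: u7.
Distance 6: u8 — contains u8.

6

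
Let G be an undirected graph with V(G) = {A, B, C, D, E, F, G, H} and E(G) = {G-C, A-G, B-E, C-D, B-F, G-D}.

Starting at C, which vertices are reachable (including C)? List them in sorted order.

A, C, D, G

Start at C.
Its neighbours: D, G.
Then their neighbours: A.
Nothing further is reachable.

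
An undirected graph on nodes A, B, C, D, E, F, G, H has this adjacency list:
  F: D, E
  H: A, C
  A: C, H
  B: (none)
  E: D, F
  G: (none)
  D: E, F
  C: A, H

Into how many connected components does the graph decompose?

From A: component {A, C, H}.
From B: component {B}.
From D: component {D, E, F}.
From G: component {G}.
That's 4 components.

4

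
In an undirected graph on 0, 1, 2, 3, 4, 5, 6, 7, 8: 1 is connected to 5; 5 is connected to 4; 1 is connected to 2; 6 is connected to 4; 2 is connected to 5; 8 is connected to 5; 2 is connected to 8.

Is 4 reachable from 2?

Explore from 2.
Distance 1: reach 1, 5, 8.
Distance 2: reach 4.
Found 4.

Yes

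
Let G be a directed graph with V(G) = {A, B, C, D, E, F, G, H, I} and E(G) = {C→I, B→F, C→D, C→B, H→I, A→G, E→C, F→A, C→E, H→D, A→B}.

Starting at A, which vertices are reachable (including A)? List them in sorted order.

Start at A.
Its neighbours: B, G.
Then their neighbours: F.
Nothing further is reachable.

A, B, F, G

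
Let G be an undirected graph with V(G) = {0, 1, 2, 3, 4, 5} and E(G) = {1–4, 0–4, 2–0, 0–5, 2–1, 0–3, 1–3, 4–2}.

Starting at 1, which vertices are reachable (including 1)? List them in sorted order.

0, 1, 2, 3, 4, 5

Start at 1.
Its neighbours: 2, 3, 4.
Then their neighbours: 0.
Then next layer: 5.
Every vertex is now reached.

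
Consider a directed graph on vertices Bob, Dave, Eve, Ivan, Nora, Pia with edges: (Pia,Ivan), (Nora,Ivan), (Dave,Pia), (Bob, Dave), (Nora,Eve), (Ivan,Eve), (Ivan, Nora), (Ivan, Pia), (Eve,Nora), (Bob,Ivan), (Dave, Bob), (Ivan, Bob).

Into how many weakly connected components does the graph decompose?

From Bob: component {Bob, Dave, Eve, Ivan, Nora, Pia}.
That's 1 component.

1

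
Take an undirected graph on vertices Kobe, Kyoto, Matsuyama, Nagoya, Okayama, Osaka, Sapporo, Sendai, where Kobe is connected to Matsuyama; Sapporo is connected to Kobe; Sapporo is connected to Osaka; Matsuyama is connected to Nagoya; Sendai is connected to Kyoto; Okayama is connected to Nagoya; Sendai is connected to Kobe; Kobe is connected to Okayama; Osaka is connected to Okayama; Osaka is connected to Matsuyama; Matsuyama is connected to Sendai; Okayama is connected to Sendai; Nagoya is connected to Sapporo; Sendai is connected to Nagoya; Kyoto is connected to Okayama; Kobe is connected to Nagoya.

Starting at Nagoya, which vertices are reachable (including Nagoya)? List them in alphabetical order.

Start at Nagoya.
Its neighbours: Kobe, Matsuyama, Okayama, Sapporo, Sendai.
Then their neighbours: Kyoto, Osaka.
Every vertex is now reached.

Kobe, Kyoto, Matsuyama, Nagoya, Okayama, Osaka, Sapporo, Sendai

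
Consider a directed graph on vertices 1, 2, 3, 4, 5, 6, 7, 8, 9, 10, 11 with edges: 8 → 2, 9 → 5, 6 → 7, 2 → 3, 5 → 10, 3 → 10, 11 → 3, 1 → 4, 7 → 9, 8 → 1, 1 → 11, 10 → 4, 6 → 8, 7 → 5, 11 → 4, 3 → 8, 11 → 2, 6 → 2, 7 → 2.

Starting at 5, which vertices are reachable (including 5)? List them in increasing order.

Start at 5.
Its neighbours: 10.
Then their neighbours: 4.
Nothing further is reachable.

4, 5, 10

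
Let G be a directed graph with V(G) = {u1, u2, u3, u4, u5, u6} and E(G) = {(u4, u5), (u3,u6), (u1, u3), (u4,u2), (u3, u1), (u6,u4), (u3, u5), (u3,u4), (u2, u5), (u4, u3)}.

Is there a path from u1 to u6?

Explore from u1.
Distance 1: reach u3.
Distance 2: reach u4, u5, u6.
Found u6.

Yes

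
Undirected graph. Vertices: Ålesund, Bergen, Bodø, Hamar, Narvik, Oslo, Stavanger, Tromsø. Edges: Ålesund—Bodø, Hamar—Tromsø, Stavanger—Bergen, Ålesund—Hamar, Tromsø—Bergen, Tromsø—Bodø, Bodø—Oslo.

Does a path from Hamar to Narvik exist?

Explore from Hamar.
Distance 1: reach Ålesund, Tromsø.
Distance 2: reach Bergen, Bodø.
Distance 3: reach Oslo, Stavanger.
The search is exhausted without reaching Narvik; it lies in a different component.

No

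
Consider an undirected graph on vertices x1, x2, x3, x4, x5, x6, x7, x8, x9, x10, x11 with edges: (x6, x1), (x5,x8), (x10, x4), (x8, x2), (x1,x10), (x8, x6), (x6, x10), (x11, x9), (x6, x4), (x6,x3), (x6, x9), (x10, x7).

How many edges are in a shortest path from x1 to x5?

3

Distance 0: x1.
Distance 1: x6, x10.
Distance 2: x3, x4, x7, x8, x9.
Distance 3: x2, x5, x11 — contains x5.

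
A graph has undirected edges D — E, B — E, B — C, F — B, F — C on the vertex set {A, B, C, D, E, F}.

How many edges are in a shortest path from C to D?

3

Distance 0: C.
Distance 1: B, F.
Distance 2: E.
Distance 3: D — contains D.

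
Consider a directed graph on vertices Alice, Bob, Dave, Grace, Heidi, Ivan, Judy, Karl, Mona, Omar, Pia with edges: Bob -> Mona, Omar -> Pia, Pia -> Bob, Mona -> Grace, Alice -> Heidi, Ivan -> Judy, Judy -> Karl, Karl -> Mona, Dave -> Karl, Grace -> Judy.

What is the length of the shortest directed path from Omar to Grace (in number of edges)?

4

Distance 0: Omar.
Distance 1: Pia.
Distance 2: Bob.
Distance 3: Mona.
Distance 4: Grace — contains Grace.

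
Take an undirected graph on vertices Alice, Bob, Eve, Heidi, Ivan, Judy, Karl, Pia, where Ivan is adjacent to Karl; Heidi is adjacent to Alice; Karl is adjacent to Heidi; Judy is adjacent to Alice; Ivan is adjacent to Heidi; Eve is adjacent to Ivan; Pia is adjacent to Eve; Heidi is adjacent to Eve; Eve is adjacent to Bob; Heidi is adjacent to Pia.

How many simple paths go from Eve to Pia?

Eve–Heidi–Pia
Eve–Ivan–Heidi–Pia
Eve–Ivan–Karl–Heidi–Pia
Eve–Pia

4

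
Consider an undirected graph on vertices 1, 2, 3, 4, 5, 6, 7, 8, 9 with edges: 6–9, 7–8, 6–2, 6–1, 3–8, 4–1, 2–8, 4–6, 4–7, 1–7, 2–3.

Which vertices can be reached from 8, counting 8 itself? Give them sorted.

Start at 8.
Its neighbours: 2, 3, 7.
Then their neighbours: 1, 4, 6.
Then next layer: 9.
Nothing further is reachable.

1, 2, 3, 4, 6, 7, 8, 9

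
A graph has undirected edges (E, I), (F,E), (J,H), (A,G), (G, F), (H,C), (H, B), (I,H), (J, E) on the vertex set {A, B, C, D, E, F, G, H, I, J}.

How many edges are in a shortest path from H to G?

4

Distance 0: H.
Distance 1: B, C, I, J.
Distance 2: E.
Distance 3: F.
Distance 4: G — contains G.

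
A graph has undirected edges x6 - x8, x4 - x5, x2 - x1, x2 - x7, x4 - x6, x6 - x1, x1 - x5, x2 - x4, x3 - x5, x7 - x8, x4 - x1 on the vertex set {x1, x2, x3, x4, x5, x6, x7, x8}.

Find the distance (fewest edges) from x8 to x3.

Distance 0: x8.
Distance 1: x6, x7.
Distance 2: x1, x2, x4.
Distance 3: x5.
Distance 4: x3 — contains x3.

4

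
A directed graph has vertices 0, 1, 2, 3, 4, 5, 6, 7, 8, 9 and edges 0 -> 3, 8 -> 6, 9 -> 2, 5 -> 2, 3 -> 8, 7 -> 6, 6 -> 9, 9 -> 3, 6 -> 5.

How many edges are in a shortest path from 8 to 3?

Distance 0: 8.
Distance 1: 6.
Distance 2: 5, 9.
Distance 3: 2, 3 — contains 3.

3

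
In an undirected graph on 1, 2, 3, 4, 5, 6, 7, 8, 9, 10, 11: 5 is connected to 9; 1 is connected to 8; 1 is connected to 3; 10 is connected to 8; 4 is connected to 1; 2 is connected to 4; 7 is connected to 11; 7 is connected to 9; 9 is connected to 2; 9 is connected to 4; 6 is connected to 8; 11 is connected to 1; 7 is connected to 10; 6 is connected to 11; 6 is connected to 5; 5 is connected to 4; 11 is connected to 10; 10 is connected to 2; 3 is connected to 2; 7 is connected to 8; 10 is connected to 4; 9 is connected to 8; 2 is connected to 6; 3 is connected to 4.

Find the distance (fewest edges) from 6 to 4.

Distance 0: 6.
Distance 1: 2, 5, 8, 11.
Distance 2: 1, 3, 4, 7, 9, 10 — contains 4.

2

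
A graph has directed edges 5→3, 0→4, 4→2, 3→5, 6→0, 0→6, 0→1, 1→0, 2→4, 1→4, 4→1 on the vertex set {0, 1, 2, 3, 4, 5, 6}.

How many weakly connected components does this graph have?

2

From 0: component {0, 1, 2, 4, 6}.
From 3: component {3, 5}.
That's 2 components.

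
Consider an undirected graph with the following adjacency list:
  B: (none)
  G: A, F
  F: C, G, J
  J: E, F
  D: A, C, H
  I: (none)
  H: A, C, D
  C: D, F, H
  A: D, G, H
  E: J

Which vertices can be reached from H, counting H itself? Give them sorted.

Start at H.
Its neighbours: A, C, D.
Then their neighbours: F, G.
Then next layer: J.
Then next layer: E.
Nothing further is reachable.

A, C, D, E, F, G, H, J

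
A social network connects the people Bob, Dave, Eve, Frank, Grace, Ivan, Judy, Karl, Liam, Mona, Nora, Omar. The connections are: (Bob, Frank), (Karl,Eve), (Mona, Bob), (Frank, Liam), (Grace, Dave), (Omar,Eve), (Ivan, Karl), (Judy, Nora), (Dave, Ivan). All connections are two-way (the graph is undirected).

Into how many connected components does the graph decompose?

3

From Bob: component {Bob, Frank, Liam, Mona}.
From Dave: component {Dave, Eve, Grace, Ivan, Karl, Omar}.
From Judy: component {Judy, Nora}.
That's 3 components.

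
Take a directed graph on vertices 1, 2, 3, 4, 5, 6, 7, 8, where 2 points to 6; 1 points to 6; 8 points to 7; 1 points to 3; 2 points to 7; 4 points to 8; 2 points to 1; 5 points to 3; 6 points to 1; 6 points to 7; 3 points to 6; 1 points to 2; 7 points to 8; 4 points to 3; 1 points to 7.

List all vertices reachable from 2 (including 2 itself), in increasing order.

Start at 2.
Its neighbours: 1, 6, 7.
Then their neighbours: 3, 8.
Nothing further is reachable.

1, 2, 3, 6, 7, 8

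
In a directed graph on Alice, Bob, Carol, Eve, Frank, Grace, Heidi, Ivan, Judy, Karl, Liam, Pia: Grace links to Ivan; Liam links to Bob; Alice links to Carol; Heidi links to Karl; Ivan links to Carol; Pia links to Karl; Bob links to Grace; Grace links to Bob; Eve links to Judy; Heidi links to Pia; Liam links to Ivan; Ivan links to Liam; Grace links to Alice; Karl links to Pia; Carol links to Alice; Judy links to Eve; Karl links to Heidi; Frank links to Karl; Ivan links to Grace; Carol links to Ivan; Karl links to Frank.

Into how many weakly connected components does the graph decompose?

From Alice: component {Alice, Bob, Carol, Grace, Ivan, Liam}.
From Eve: component {Eve, Judy}.
From Frank: component {Frank, Heidi, Karl, Pia}.
That's 3 components.

3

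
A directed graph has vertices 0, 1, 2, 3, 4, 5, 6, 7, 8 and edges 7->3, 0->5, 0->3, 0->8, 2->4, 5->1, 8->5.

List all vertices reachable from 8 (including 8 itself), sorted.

1, 5, 8

Start at 8.
Its neighbours: 5.
Then their neighbours: 1.
Nothing further is reachable.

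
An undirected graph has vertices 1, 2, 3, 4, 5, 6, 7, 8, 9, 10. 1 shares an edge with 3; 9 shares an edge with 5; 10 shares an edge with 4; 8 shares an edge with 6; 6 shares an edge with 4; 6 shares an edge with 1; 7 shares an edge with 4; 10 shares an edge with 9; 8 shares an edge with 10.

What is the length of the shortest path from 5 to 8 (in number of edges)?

Distance 0: 5.
Distance 1: 9.
Distance 2: 10.
Distance 3: 4, 8 — contains 8.

3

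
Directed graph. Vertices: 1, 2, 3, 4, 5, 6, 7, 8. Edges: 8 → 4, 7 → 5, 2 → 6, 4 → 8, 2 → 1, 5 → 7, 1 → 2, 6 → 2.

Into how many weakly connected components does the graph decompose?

4

From 1: component {1, 2, 6}.
From 3: component {3}.
From 4: component {4, 8}.
From 5: component {5, 7}.
That's 4 components.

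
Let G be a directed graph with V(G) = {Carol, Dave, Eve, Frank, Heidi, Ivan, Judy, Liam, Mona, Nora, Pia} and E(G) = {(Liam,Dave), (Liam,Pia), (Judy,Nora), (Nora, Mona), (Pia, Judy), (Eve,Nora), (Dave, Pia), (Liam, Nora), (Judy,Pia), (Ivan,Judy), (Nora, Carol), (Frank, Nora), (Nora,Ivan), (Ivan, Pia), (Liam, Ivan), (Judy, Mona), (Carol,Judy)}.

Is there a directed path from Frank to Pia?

Explore from Frank.
Distance 1: reach Nora.
Distance 2: reach Carol, Ivan, Mona.
Distance 3: reach Judy, Pia.
Found Pia.

Yes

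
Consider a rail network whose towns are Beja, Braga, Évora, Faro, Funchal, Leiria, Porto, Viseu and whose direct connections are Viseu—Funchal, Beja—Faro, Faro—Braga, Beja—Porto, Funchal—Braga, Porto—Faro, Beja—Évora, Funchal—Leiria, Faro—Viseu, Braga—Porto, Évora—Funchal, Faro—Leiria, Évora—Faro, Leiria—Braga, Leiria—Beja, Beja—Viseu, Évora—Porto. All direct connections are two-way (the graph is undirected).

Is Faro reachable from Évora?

Yes

Explore from Évora.
Distance 1: reach Beja, Faro, Funchal, Porto.
Found Faro.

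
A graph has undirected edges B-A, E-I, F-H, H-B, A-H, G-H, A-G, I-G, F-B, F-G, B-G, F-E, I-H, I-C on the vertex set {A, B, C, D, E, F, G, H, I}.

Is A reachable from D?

D has no edges, so nothing is reachable from it.

No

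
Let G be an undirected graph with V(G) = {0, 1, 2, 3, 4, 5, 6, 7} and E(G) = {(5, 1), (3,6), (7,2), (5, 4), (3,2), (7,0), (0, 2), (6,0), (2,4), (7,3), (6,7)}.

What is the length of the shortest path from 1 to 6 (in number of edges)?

5

Distance 0: 1.
Distance 1: 5.
Distance 2: 4.
Distance 3: 2.
Distance 4: 0, 3, 7.
Distance 5: 6 — contains 6.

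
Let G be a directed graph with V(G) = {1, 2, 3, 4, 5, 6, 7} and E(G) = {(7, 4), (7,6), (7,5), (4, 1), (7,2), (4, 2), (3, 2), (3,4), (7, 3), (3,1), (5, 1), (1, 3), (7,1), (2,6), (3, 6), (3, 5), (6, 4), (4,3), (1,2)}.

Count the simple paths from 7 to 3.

11

7→1→2→6→4→3
7→1→3
7→2→6→4→1→3
7→2→6→4→3
7→3
7→4→1→3
7→4→3
7→5→1→2→6→4→3
7→5→1→3
7→6→4→1→3
7→6→4→3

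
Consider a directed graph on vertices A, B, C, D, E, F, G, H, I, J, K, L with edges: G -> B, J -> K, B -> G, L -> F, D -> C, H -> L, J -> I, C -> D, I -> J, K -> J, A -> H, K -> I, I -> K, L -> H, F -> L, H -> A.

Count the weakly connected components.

From A: component {A, F, H, L}.
From B: component {B, G}.
From C: component {C, D}.
From E: component {E}.
From I: component {I, J, K}.
That's 5 components.

5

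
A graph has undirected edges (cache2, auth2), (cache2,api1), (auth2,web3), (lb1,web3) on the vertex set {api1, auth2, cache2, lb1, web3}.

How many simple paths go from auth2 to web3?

1

auth2–web3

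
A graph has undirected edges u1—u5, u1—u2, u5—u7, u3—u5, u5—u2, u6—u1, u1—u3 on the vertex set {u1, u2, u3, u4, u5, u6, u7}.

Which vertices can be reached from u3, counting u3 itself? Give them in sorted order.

Start at u3.
Its neighbours: u1, u5.
Then their neighbours: u2, u6, u7.
Nothing further is reachable.

u1, u2, u3, u5, u6, u7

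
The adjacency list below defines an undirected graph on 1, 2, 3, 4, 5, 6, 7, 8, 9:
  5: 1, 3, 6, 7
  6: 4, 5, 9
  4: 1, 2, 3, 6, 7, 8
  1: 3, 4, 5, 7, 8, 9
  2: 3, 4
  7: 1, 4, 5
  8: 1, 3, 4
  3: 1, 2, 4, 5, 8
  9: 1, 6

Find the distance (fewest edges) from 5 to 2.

Distance 0: 5.
Distance 1: 1, 3, 6, 7.
Distance 2: 2, 4, 8, 9 — contains 2.

2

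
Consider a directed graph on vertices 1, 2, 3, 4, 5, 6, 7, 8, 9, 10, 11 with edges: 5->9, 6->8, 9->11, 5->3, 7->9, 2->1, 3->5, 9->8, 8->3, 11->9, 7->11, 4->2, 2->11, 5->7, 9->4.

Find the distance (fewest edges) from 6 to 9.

4

Distance 0: 6.
Distance 1: 8.
Distance 2: 3.
Distance 3: 5.
Distance 4: 7, 9 — contains 9.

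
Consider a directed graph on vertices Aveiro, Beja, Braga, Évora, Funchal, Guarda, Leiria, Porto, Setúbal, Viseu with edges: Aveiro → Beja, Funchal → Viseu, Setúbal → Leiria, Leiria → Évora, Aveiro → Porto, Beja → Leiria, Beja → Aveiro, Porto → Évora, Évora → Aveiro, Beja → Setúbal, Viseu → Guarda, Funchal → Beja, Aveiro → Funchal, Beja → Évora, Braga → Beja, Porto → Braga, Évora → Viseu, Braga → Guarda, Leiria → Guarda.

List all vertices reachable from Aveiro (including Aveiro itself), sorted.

Aveiro, Beja, Braga, Évora, Funchal, Guarda, Leiria, Porto, Setúbal, Viseu

Start at Aveiro.
Its neighbours: Beja, Funchal, Porto.
Then their neighbours: Braga, Évora, Leiria, Setúbal, Viseu.
Then next layer: Guarda.
Every vertex is now reached.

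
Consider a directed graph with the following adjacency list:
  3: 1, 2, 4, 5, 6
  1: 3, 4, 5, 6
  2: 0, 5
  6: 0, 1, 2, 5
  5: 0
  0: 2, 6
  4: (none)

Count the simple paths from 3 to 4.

3→1→4
3→2→0→6→1→4
3→2→5→0→6→1→4
3→4
3→5→0→6→1→4
3→6→1→4

6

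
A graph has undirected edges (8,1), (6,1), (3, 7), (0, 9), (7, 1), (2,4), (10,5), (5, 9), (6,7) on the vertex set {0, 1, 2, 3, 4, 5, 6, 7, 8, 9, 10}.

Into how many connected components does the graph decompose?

From 0: component {0, 5, 9, 10}.
From 1: component {1, 3, 6, 7, 8}.
From 2: component {2, 4}.
That's 3 components.

3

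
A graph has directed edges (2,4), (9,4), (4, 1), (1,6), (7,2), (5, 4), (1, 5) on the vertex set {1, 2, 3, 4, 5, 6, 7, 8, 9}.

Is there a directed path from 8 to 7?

8 has no outgoing edges, so nothing is reachable from it.

No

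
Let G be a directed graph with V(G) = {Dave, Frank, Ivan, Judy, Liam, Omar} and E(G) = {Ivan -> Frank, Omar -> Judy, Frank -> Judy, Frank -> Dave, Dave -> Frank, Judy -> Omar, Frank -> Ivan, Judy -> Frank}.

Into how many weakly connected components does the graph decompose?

2

From Dave: component {Dave, Frank, Ivan, Judy, Omar}.
From Liam: component {Liam}.
That's 2 components.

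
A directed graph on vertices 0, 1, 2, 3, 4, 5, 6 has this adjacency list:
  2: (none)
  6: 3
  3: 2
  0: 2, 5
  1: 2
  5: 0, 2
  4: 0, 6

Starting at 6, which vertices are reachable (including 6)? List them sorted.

Start at 6.
Its neighbours: 3.
Then their neighbours: 2.
Nothing further is reachable.

2, 3, 6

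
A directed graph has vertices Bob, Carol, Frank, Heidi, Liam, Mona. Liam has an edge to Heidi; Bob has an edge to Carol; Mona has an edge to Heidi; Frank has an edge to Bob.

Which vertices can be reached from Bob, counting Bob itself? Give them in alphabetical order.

Start at Bob.
Its neighbours: Carol.
Nothing further is reachable.

Bob, Carol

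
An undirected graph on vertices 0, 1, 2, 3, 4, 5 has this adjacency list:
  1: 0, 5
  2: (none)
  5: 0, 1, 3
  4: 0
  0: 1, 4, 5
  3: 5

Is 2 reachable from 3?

No

Explore from 3.
Distance 1: reach 5.
Distance 2: reach 0, 1.
Distance 3: reach 4.
The search is exhausted without reaching 2; it lies in a different component.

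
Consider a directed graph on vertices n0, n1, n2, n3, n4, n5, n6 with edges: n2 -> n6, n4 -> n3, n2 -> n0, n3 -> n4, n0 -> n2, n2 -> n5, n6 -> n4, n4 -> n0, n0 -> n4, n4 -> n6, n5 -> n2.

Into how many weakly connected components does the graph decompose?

2

From n0: component {n0, n2, n3, n4, n5, n6}.
From n1: component {n1}.
That's 2 components.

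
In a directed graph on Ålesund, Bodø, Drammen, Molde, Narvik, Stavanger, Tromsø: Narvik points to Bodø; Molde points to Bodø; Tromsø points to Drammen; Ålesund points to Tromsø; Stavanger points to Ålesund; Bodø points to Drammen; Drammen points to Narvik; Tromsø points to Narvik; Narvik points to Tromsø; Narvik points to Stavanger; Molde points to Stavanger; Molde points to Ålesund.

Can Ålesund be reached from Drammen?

Yes

Explore from Drammen.
Distance 1: reach Narvik.
Distance 2: reach Bodø, Stavanger, Tromsø.
Distance 3: reach Ålesund.
Found Ålesund.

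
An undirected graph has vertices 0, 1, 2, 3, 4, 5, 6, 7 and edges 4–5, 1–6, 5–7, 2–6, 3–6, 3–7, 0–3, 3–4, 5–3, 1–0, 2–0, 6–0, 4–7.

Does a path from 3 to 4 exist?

Yes

Explore from 3.
Distance 1: reach 0, 4, 5, 6, 7.
Found 4.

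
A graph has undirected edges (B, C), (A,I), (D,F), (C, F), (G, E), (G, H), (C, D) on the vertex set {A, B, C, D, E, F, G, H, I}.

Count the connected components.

From A: component {A, I}.
From B: component {B, C, D, F}.
From E: component {E, G, H}.
That's 3 components.

3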